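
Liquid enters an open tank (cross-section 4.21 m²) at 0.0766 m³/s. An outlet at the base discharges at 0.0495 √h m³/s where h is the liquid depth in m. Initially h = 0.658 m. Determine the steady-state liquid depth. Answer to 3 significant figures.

2.39 m

Mass balance (ρ constant): A dh/dt = Q_in − 0.0495 √h. At steady state dh/dt = 0:
Q_in = 0.0495 √h_ss ⇒ √h_ss = 0.0766/0.0495 = 1.5475.
h_ss = 1.5475² = 2.3947 m. (Since h₀ = 0.658 m < h_ss, the level will rise toward this value.)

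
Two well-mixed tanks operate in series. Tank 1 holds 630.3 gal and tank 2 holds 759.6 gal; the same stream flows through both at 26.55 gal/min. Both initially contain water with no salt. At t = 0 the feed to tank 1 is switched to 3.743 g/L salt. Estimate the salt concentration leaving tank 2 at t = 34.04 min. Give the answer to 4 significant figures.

1.402 g/L

Species balance on tank i: dCᵢ/dt = (Cᵢ₋₁ − Cᵢ)/τᵢ with τᵢ = Vᵢ/Q.
τ₁ = 630.3/26.55 = 23.7401 min; τ₂ = 759.6/26.55 = 28.6102 min.
Tank 1: C₁ = C_in(1 − e^(−t/τ₁)). Tank 2 (τ₁ ≠ τ₂): C₂ = C_in[1 − (τ₁ e^(−t/τ₁) − τ₂ e^(−t/τ₂))/(τ₁ − τ₂)].
At t = 34.04: e^(−t/τ₁) = 0.238387, e^(−t/τ₂) = 0.304286.
C₂ = 3.743·[1 − (23.7401·0.238387 − 28.6102·0.304286)/(-4.87006)] = 3.743·0.374474 = 1.40166 g/L.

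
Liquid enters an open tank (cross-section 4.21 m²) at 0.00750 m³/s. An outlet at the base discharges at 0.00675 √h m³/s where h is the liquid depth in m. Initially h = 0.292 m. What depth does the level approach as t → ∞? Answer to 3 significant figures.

1.23 m

A dh/dt = Q_in − 0.00675 √h. Steady state requires inflow = outflow:
Q_in = 0.00675 √h_ss ⇒ √h_ss = 0.00750/0.00675 = 1.1111.
h_ss = 1.1111² = 1.2346 m. (Since h₀ = 0.292 m < h_ss, the level will rise toward this value.)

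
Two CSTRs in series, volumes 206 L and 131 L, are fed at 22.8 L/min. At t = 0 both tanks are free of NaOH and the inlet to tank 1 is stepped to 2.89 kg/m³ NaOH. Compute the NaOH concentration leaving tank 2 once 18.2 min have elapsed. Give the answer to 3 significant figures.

2.04 kg/m³

Species balance on tank i: dCᵢ/dt = (Cᵢ₋₁ − Cᵢ)/τᵢ with τᵢ = Vᵢ/Q.
τ₁ = 206/22.8 = 9.0351 min; τ₂ = 131/22.8 = 5.7456 min.
Tank 1: C₁ = C_in(1 − e^(−t/τ₁)). Tank 2 (τ₁ ≠ τ₂): C₂ = C_in[1 − (τ₁ e^(−t/τ₁) − τ₂ e^(−t/τ₂))/(τ₁ − τ₂)].
At t = 18.2: e^(−t/τ₁) = 0.13340, e^(−t/τ₂) = 0.042103.
C₂ = 2.89·[1 − (9.0351·0.13340 − 5.7456·0.042103)/(3.2895)] = 2.89·0.70712 = 2.0436 kg/m³.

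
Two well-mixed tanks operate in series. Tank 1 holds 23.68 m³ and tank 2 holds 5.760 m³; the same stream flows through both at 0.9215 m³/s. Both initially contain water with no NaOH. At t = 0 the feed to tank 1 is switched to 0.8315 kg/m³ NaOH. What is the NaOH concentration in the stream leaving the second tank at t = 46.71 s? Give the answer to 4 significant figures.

0.6532 kg/m³

Species balance on tank i: dCᵢ/dt = (Cᵢ₋₁ − Cᵢ)/τᵢ with τᵢ = Vᵢ/Q.
τ₁ = 23.68/0.9215 = 25.6972 s; τ₂ = 5.760/0.9215 = 6.25068 s.
Solving the cascade with C₁(0)=C₂(0)=0 gives C₂(t) = C_in[1 − (τ₁ e^(−t/τ₁) − τ₂ e^(−t/τ₂))/(τ₁ − τ₂)].
At t = 46.71: e^(−t/τ₁) = 0.162398, e^(−t/τ₂) = 0.000568341.
C₂ = 0.8315·[1 − (25.6972·0.162398 − 6.25068·0.000568341)/(19.4466)] = 0.8315·0.785585 = 0.653214 kg/m³.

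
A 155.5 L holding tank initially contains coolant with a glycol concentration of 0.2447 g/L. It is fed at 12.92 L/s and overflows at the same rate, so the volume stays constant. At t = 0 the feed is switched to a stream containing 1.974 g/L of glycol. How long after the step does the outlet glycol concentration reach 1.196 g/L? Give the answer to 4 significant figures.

Mass balance on the solute (V constant): V dC/dt = Q(C_in − C), so τ = V/Q = 12.0356 s.
C(t) = C_in + (C₀ − C_in) e^(−t/τ). Set C = 1.196 and solve for t:
e^(−t/τ) = (C − C_in)/(C₀ − C_in) = (1.196 − 1.974)/(0.2447 − 1.974) = 0.449893
t = −τ ln(…) = 12.0356 × 0.798745 = 9.61338 s.

9.613 s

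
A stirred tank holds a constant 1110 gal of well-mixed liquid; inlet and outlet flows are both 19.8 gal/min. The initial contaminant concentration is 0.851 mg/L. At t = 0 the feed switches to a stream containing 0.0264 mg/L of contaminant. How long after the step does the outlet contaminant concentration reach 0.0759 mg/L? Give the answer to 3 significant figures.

Accumulation = in − out for the solute gives V dC/dt = Q(C_in − C), so τ = V/Q = 56.061 min.
C(t) = C_in + (C₀ − C_in) e^(−t/τ). Set C = 0.0759 and solve for t:
e^(−t/τ) = (C − C_in)/(C₀ − C_in) = (0.0759 − 0.0264)/(0.851 − 0.0264) = 0.060029
t = −τ ln(…) = 56.061 × 2.8129 = 157.69 min.

158 min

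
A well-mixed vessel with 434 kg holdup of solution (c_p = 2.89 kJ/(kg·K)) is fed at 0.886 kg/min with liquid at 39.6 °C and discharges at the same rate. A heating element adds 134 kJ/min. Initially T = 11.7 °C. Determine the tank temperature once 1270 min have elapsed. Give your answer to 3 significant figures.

M c_p dT/dt = ṁ c_p (T_in − T) + Q̇.
Rearrange: dT/dt = (T_ss − T)/τ with τ = M/ṁ = 489.84 min and T_ss = T_in + Q̇/(ṁ c_p) = 91.933 °C.
This is linear first-order; T(t) = T_ss + (T₀ − T_ss) e^(−t/τ).
T(1270) = 91.933 + (-80.233)·e^(−1270/489.84) = 91.933 + (-80.233)·0.074820 = 85.930 °C.

85.9 °C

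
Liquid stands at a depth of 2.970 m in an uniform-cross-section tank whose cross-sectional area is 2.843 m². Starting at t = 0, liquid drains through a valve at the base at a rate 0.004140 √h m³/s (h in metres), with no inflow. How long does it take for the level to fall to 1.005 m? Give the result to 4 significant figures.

A dh/dt = −Q_out = −0.004140 √h.
∫ h^(−1/2) dh = −(0.004140/A) ∫ dt, giving 2√h = 2√h₀ − (0.004140/A) t.
t = 2A(√h₀ − √h)/0.004140 = 2·2.843·(√2.970 − √1.005)/0.004140
  = 5.68600 × (1.72337 − 1.00250) / 0.004140 = 990.067 s.

990.1 s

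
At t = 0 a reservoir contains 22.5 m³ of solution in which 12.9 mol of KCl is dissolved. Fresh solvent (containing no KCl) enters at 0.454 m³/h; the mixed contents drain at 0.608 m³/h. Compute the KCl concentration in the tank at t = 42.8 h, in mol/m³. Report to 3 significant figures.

0.206 mol/m³

Total volume: dV/dt = Q_in − Q_out = -0.15400 m³/h, so V(t) = 22.5 − 0.15400 t and V(42.8) = 15.909 m³.
No KCl enters, so dm/dt = −Q_out · (m/V).
Separate: dm/m = −Q_out dt/V(t) ⇒ ln(m/m₀) = −(Q_out/(Q_in−Q_out)) ln(V/V₀).
m = m₀ (V₀/V)^(Q_out/(Q_in−Q_out)) = 12.9 × (22.5/15.909)^(-3.9481) = 3.2827 mol.
C = m/V = 3.2827/15.909 = 0.20634 mol/m³.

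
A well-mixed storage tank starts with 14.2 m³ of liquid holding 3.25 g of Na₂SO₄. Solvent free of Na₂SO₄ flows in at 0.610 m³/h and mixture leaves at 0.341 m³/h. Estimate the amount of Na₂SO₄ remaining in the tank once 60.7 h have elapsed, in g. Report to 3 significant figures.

Total volume: dV/dt = Q_in − Q_out = 0.26900 m³/h, so V(t) = 14.2 + 0.26900 t and V(60.7) = 30.528 m³.
Solute balance: dm/dt = 0 − Q_out C = −Q_out m/V(t).
dm/m = −Q_out dt/(V₀ + 0.26900 t); integrating gives ln(m/m₀) = −(Q_out/(Q_in−Q_out)) ln(V/V₀).
m = m₀ (V₀/V)^(Q_out/(Q_in−Q_out)) = 3.25 × (14.2/30.528)^(1.2677) = 1.2317 g.

1.23 g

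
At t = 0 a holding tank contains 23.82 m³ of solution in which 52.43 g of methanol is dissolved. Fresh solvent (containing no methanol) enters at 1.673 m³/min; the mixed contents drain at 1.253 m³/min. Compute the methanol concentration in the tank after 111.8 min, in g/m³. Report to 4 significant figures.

Total volume: dV/dt = Q_in − Q_out = 0.420000 m³/min, so V(t) = 23.82 + 0.420000 t and V(111.8) = 70.7760 m³.
Solute balance: dm/dt = 0 − Q_out C = −Q_out m/V(t).
Separate: dm/m = −Q_out dt/V(t) ⇒ ln(m/m₀) = −(Q_out/(Q_in−Q_out)) ln(V/V₀).
m = m₀ (V₀/V)^(Q_out/(Q_in−Q_out)) = 52.43 × (23.82/70.7760)^(2.98333) = 2.03530 g.
C = m/V = 2.03530/70.7760 = 0.0287570 g/m³.

0.02876 g/m³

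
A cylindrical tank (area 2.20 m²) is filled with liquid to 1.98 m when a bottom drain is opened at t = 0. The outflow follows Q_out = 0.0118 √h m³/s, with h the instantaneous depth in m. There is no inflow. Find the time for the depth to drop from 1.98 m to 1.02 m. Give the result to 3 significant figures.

148 s

A dh/dt = −Q_out = −0.0118 √h.
∫ h^(−1/2) dh = −(0.0118/A) ∫ dt, giving 2√h = 2√h₀ − (0.0118/A) t.
t = 2A(√h₀ − √h)/0.0118 = 2·2.20·(√1.98 − √1.02)/0.0118
  = 4.4000 × (1.4071 − 1.0100) / 0.0118 = 148.10 s.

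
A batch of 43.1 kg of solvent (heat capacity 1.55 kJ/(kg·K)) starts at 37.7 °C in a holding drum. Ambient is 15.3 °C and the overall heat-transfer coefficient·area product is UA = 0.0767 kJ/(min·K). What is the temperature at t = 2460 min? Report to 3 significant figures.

First-law balance (no shaft work): M c_p dT/dt = −UA(T − T_amb).
dT/dt = (T_ss − T)/τ with T_ss = T_amb = 15.300 °C, τ = M c_p/UA = 43.1·1.55/0.0767 = 870.99 min.
This is linear first-order; T(t) = T_ss + (T₀ − T_ss) e^(−t/τ).
T(2460) = 15.300 + (22.400)·0.059346 = 16.629 °C.

16.6 °C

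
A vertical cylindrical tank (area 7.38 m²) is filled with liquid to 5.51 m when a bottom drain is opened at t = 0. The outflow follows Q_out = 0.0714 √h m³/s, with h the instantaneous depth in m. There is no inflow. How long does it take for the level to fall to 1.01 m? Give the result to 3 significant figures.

277 s

With no inflow, A dh/dt = −0.0714 √h.
This is separable: 2 d(√h)/dt = −0.0714/A, so √h = √h₀ − (0.0714/(2A)) t.
t = 2A(√h₀ − √h)/0.0714 = 2·7.38·(√5.51 − √1.01)/0.0714
  = 14.760 × (2.3473 − 1.0050) / 0.0714 = 277.49 s.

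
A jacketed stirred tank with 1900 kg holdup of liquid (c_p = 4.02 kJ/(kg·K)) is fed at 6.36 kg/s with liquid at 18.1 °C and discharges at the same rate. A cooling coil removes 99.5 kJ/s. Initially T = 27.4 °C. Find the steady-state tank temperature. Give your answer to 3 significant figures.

First-law balance (no shaft work): M c_p dT/dt = ṁ c_p (T_in − T) − 99.5.
At steady state dT/dt = 0 ⇒ T_ss = T_in − Q̇/(ṁ c_p) = 18.1 − 99.5/(6.36·4.02) = 14.208 °C.

14.2 °C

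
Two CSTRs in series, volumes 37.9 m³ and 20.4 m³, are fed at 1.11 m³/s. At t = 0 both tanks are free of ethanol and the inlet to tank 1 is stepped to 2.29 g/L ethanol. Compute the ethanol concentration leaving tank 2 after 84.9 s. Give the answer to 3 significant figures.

1.90 g/L

Time constants: τᵢ = Vᵢ/Q for each well-mixed tank.
τ₁ = 37.9/1.11 = 34.144 s; τ₂ = 20.4/1.11 = 18.378 s.
Tank 1: C₁ = C_in(1 − e^(−t/τ₁)). Tank 2 (τ₁ ≠ τ₂): C₂ = C_in[1 − (τ₁ e^(−t/τ₁) − τ₂ e^(−t/τ₂))/(τ₁ − τ₂)].
At t = 84.9: e^(−t/τ₁) = 0.083199, e^(−t/τ₂) = 0.0098571.
C₂ = 2.29·[1 − (34.144·0.083199 − 18.378·0.0098571)/(15.766)] = 2.29·0.83130 = 1.9037 g/L.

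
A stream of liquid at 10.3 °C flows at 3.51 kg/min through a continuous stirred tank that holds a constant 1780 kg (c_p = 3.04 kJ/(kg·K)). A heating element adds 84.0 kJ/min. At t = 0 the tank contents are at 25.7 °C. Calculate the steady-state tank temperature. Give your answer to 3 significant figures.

18.2 °C

M c_p dT/dt = ṁ c_p (T_in − T) + Q̇.
At steady state dT/dt = 0 ⇒ T_ss = T_in + Q̇/(ṁ c_p) = 10.3 + 84.0/(3.51·3.04) = 18.172 °C.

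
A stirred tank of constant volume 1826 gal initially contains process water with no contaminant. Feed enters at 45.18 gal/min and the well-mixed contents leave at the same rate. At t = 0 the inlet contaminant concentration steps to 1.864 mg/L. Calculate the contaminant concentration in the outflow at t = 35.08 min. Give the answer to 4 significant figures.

1.081 mg/L

Unsteady species balance (constant V, well mixed): V dC/dt = Q(C_in − C).
Rewrite as dC/dt + C/τ = C_in/τ, τ = V/Q = 40.4161 min.
Integrating: C(t) = C_in + (C₀ − C_in) e^(−t/τ).
C(35.08) = 1.864 + (0 − 1.864)·e^(−35.08/40.4161) = 1.864 + (-1.86400)·0.419803 = 1.08149 mg/L.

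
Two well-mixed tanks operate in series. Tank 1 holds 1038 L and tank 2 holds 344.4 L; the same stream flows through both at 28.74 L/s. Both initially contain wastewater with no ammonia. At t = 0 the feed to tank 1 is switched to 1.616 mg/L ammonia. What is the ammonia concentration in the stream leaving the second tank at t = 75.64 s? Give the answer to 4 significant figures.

1.320 mg/L

Each tank obeys Vᵢ dCᵢ/dt = Q(Cᵢ₋₁ − Cᵢ), so τᵢ = Vᵢ/Q.
τ₁ = 1038/28.74 = 36.1169 s; τ₂ = 344.4/28.74 = 11.9833 s.
Tank 1: C₁ = C_in(1 − e^(−t/τ₁)). Tank 2 (τ₁ ≠ τ₂): C₂ = C_in[1 − (τ₁ e^(−t/τ₁) − τ₂ e^(−t/τ₂))/(τ₁ − τ₂)].
At t = 75.64: e^(−t/τ₁) = 0.123155, e^(−t/τ₂) = 0.00181419.
C₂ = 1.616·[1 − (36.1169·0.123155 − 11.9833·0.00181419)/(24.1336)] = 1.616·0.816594 = 1.31962 mg/L.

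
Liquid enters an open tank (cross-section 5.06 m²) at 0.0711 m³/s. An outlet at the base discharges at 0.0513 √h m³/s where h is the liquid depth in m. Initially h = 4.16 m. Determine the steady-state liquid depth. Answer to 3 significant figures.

1.92 m

Mass balance (ρ constant): A dh/dt = Q_in − 0.0513 √h. At steady state dh/dt = 0:
Q_in = 0.0513 √h_ss ⇒ √h_ss = 0.0711/0.0513 = 1.3860.
h_ss = 1.3860² = 1.9209 m. (Since h₀ = 4.16 m > h_ss, the level will fall toward this value.)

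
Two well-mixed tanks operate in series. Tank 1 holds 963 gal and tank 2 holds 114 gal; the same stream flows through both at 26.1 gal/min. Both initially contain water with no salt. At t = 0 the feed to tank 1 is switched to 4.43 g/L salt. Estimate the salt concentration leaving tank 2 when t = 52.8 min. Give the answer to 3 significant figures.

3.23 g/L

Each tank obeys Vᵢ dCᵢ/dt = Q(Cᵢ₋₁ − Cᵢ), so τᵢ = Vᵢ/Q.
τ₁ = 963/26.1 = 36.897 min; τ₂ = 114/26.1 = 4.3678 min.
Solving the cascade with C₁(0)=C₂(0)=0 gives C₂(t) = C_in[1 − (τ₁ e^(−t/τ₁) − τ₂ e^(−t/τ₂))/(τ₁ − τ₂)].
At t = 52.8: e^(−t/τ₁) = 0.23906, e^(−t/τ₂) = 5.6243e-06.
C₂ = 4.43·[1 − (36.897·0.23906 − 4.3678·5.6243e-06)/(32.529)] = 4.43·0.72884 = 3.2287 g/L.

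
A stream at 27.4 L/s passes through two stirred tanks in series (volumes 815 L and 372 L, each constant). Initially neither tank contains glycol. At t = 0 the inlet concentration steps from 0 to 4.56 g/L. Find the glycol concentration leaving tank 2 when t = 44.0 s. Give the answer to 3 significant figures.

2.80 g/L

Time constants: τᵢ = Vᵢ/Q for each well-mixed tank.
τ₁ = 815/27.4 = 29.745 s; τ₂ = 372/27.4 = 13.577 s.
Solving the cascade with C₁(0)=C₂(0)=0 gives C₂(t) = C_in[1 − (τ₁ e^(−t/τ₁) − τ₂ e^(−t/τ₂))/(τ₁ − τ₂)].
At t = 44.0: e^(−t/τ₁) = 0.22781, e^(−t/τ₂) = 0.039130.
C₂ = 4.56·[1 − (29.745·0.22781 − 13.577·0.039130)/(16.168)] = 4.56·0.61376 = 2.7987 g/L.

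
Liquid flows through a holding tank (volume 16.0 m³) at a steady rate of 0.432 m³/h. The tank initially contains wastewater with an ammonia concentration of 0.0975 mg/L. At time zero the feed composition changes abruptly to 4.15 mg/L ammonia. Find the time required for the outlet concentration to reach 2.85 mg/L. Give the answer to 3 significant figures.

Mass balance on the solute (V constant): V dC/dt = Q(C_in − C), so τ = V/Q = 37.037 h.
C(t) = C_in + (C₀ − C_in) e^(−t/τ). Set C = 2.85 and solve for t:
e^(−t/τ) = (C − C_in)/(C₀ − C_in) = (2.85 − 4.15)/(0.0975 − 4.15) = 0.32079
t = −τ ln(…) = 37.037 × 1.1370 = 42.110 h.

42.1 h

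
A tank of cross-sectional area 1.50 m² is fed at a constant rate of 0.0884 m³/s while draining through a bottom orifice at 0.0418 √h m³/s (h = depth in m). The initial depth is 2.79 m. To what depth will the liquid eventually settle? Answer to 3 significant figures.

Accumulation of liquid (constant cross-section A): A dh/dt = Q_in − 0.0418 √h. At steady state dh/dt = 0:
Q_in = 0.0418 √h_ss ⇒ √h_ss = 0.0884/0.0418 = 2.1148.
h_ss = 2.1148² = 4.4725 m. (Since h₀ = 2.79 m < h_ss, the level will rise toward this value.)

4.47 m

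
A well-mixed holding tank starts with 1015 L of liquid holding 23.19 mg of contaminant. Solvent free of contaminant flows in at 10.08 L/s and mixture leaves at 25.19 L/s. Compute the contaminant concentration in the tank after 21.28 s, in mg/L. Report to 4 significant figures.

Let m(t) be the amount of contaminant. Volume: V(t) = V₀ + (Q_in − Q_out) t = 1015 − 15.1100 t; V(21.28) = 693.459 L.
Species balance (pure solvent in): dm/dt = −Q_out · m/V(t).
dm/m = −Q_out dt/(V₀ − 15.1100 t); integrating gives ln(m/m₀) = −(Q_out/(Q_in−Q_out)) ln(V/V₀).
m = m₀ (V₀/V)^(Q_out/(Q_in−Q_out)) = 23.19 × (1015/693.459)^(-1.66711) = 12.2881 mg.
C = m/V = 12.2881/693.459 = 0.0177201 mg/L.

0.01772 mg/L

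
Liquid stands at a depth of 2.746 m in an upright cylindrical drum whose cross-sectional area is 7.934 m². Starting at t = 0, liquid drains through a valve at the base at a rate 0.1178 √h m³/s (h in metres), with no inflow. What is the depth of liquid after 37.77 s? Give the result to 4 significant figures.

1.895 m

A dh/dt = −Q_out = −0.1178 √h.
This is separable: 2 d(√h)/dt = −0.1178/A, so √h = √h₀ − (0.1178/(2A)) t.
√h = √2.746 − 0.1178·37.77/(2·7.934) = 1.65711 − 0.280395 = 1.37671.
h = 1.37671² = 1.89533 m.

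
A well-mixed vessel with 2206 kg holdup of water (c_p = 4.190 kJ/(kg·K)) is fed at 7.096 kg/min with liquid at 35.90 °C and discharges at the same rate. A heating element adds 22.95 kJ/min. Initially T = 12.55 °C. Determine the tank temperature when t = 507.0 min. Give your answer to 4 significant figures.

31.95 °C

Unsteady energy balance on the tank contents: M c_p dT/dt = ṁ c_p (T_in − T) + 22.95.
τ = M/ṁ = 310.879 min; T_ss = T_in + Q̇/(ṁ c_p) = 35.90 + 22.95/(7.096·4.190) = 36.6719 °C.
T approaches T_ss exponentially: T(t) = T_ss + (T₀ − T_ss) e^(−t/τ).
T(507.0) = 36.6719 + (-24.1219)·e^(−507.0/310.879) = 36.6719 + (-24.1219)·0.195762 = 31.9497 °C.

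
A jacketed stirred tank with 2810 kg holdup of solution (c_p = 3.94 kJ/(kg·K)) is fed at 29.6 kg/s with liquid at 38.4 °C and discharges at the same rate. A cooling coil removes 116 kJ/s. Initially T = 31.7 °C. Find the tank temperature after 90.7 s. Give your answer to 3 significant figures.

M c_p dT/dt = ṁ c_p (T_in − T) − Q̇.
Rearrange: dT/dt = (T_ss − T)/τ with τ = M/ṁ = 94.932 s and T_ss = T_in − Q̇/(ṁ c_p) = 37.405 °C.
Integrating: T(t) = T_ss + (T₀ − T_ss) e^(−t/τ).
T(90.7) = 37.405 + (-5.7054)·e^(−90.7/94.932) = 37.405 + (-5.7054)·0.38465 = 35.211 °C.

35.2 °C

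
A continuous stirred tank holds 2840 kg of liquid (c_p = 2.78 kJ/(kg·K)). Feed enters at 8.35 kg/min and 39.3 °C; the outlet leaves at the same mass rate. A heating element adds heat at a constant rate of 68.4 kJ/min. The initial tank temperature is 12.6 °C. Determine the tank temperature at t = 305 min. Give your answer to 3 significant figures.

Energy balance: M c_p dT/dt = ṁ c_p (T_in − T) + 68.4.
τ = M/ṁ = 340.12 min; T_ss = T_in + Q̇/(ṁ c_p) = 39.3 + 68.4/(8.35·2.78) = 42.247 °C.
Integrating: T(t) = T_ss + (T₀ − T_ss) e^(−t/τ).
T(305) = 42.247 + (-29.647)·e^(−305/340.12) = 42.247 + (-29.647)·0.40790 = 30.154 °C.

30.2 °C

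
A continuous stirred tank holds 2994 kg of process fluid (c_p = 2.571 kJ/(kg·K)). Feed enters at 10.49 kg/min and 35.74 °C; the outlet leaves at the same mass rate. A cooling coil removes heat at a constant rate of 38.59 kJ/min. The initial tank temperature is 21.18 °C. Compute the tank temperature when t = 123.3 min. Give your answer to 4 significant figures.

M c_p dT/dt = ṁ c_p (T_in − T) − Q̇.
Rearrange: dT/dt = (T_ss − T)/τ with τ = M/ṁ = 285.415 min and T_ss = T_in − Q̇/(ṁ c_p) = 34.3091 °C.
This is linear first-order; T(t) = T_ss + (T₀ − T_ss) e^(−t/τ).
T(123.3) = 34.3091 + (-13.1291)·e^(−123.3/285.415) = 34.3091 + (-13.1291)·0.649207 = 25.7856 °C.

25.79 °C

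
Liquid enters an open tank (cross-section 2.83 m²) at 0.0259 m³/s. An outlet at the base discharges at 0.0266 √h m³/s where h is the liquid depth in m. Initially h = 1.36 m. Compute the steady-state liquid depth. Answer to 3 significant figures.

Level balance: A dh/dt = 0.0259 − 0.0266 √h. Setting dh/dt = 0:
Q_in = 0.0266 √h_ss ⇒ √h_ss = 0.0259/0.0266 = 0.97368.
h_ss = 0.97368² = 0.94806 m. (Since h₀ = 1.36 m > h_ss, the level will fall toward this value.)

0.948 m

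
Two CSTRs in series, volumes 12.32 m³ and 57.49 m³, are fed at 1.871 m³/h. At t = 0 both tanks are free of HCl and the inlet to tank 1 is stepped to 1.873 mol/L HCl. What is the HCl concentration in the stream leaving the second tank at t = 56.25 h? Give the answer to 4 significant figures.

1.491 mol/L

Each tank obeys Vᵢ dCᵢ/dt = Q(Cᵢ₋₁ − Cᵢ), so τᵢ = Vᵢ/Q.
τ₁ = 12.32/1.871 = 6.58471 h; τ₂ = 57.49/1.871 = 30.7269 h.
Tank 1: C₁ = C_in(1 − e^(−t/τ₁)). Tank 2 (τ₁ ≠ τ₂): C₂ = C_in[1 − (τ₁ e^(−t/τ₁) − τ₂ e^(−t/τ₂))/(τ₁ − τ₂)].
At t = 56.25: e^(−t/τ₁) = 0.000195000, e^(−t/τ₂) = 0.160310.
C₂ = 1.873·[1 − (6.58471·0.000195000 − 30.7269·0.160310)/(-24.1422)] = 1.873·0.796019 = 1.49094 mol/L.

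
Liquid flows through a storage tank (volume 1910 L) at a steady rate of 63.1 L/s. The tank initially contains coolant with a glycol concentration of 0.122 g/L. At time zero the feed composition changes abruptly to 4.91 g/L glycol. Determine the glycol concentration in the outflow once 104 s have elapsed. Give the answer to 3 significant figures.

Accumulation = in − out for the solute gives V dC/dt = Q(C_in − C).
Time constant τ = V/Q = 1910/63.1 = 30.269 s.
Solution: C(t) = C_in + (C₀ − C_in) e^(−t/τ).
C(104) = 4.91 + (0.122 − 4.91)·e^(−104/30.269) = 4.91 + (-4.7880)·0.032199 = 4.7558 g/L.

4.76 g/L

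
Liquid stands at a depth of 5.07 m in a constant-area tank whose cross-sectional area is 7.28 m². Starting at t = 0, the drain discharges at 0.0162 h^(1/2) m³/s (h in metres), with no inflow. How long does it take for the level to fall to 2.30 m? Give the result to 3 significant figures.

661 s

A dh/dt = −Q_out = −0.0162 √h.
This is separable: 2 d(√h)/dt = −0.0162/A, so √h = √h₀ − (0.0162/(2A)) t.
t = 2A(√h₀ − √h)/0.0162 = 2·7.28·(√5.07 − √2.30)/0.0162
  = 14.560 × (2.2517 − 1.5166) / 0.0162 = 660.67 s.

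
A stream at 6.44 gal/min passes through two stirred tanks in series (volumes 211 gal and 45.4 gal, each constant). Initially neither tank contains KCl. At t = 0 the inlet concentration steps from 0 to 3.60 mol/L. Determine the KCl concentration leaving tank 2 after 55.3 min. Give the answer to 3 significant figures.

2.75 mol/L

Time constants: τᵢ = Vᵢ/Q for each well-mixed tank.
τ₁ = 211/6.44 = 32.764 min; τ₂ = 45.4/6.44 = 7.0497 min.
Tank 1: C₁ = C_in(1 − e^(−t/τ₁)). Tank 2 (τ₁ ≠ τ₂): C₂ = C_in[1 − (τ₁ e^(−t/τ₁) − τ₂ e^(−t/τ₂))/(τ₁ − τ₂)].
At t = 55.3: e^(−t/τ₁) = 0.18492, e^(−t/τ₂) = 0.00039197.
C₂ = 3.60·[1 − (32.764·0.18492 − 7.0497·0.00039197)/(25.714)] = 3.60·0.76449 = 2.7522 mol/L.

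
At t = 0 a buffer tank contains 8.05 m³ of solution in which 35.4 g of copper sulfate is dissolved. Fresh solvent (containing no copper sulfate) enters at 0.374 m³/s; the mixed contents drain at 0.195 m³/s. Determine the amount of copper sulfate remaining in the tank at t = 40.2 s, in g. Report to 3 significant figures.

17.7 g

Let m(t) be the amount of copper sulfate. Volume: V(t) = V₀ + (Q_in − Q_out) t = 8.05 + 0.17900 t; V(40.2) = 15.246 m³.
No copper sulfate enters, so dm/dt = −Q_out · (m/V).
Separate: dm/m = −Q_out dt/V(t) ⇒ ln(m/m₀) = −(Q_out/(Q_in−Q_out)) ln(V/V₀).
m = m₀ (V₀/V)^(Q_out/(Q_in−Q_out)) = 35.4 × (8.05/15.246)^(1.0894) = 17.655 g.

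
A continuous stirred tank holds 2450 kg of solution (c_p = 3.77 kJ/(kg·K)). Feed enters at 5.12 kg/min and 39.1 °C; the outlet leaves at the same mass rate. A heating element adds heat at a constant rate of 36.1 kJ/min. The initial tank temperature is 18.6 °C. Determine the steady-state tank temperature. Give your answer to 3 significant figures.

41.0 °C

Unsteady energy balance on the tank contents: M c_p dT/dt = ṁ c_p (T_in − T) + 36.1.
At steady state dT/dt = 0 ⇒ T_ss = T_in + Q̇/(ṁ c_p) = 39.1 + 36.1/(5.12·3.77) = 40.970 °C.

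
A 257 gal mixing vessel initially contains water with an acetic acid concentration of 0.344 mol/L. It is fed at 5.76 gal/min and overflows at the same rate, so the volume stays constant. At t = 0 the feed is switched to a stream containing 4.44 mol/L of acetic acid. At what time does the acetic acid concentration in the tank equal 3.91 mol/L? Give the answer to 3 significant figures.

91.2 min

Accumulation = in − out for the solute gives V dC/dt = Q(C_in − C), so τ = V/Q = 44.618 min.
C(t) = C_in + (C₀ − C_in) e^(−t/τ). Set C = 3.91 and solve for t:
e^(−t/τ) = (C − C_in)/(C₀ − C_in) = (3.91 − 4.44)/(0.344 − 4.44) = 0.12939
t = −τ ln(…) = 44.618 × 2.0449 = 91.239 min.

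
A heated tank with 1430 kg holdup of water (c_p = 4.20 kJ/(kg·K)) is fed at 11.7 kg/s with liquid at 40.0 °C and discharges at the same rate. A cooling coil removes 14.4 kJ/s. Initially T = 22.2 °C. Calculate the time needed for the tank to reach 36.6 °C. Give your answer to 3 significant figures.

Unsteady energy balance on the tank contents: M c_p dT/dt = ṁ c_p (T_in − T) − 14.4.
τ = M/ṁ = 122.22 s; T_ss = T_in − Q̇/(ṁ c_p) = 39.707 °C.
T(t) = T_ss + (T₀ − T_ss) e^(−t/τ). Set T = 36.6:
e^(−t/τ) = (36.6 − 39.707)/(22.2 − 39.707) = 0.17747
t = −122.22 · ln(0.17747) = 211.32 s.

211 s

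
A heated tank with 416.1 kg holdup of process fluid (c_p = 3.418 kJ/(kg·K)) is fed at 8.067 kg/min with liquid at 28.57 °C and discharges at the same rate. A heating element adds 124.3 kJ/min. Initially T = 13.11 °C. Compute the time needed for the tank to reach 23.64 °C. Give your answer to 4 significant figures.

38.65 min

M c_p dT/dt = ṁ c_p (T_in − T) + Q̇.
τ = M/ṁ = 51.5805 min; T_ss = T_in + Q̇/(ṁ c_p) = 33.0780 °C.
T(t) = T_ss + (T₀ − T_ss) e^(−t/τ). Set T = 23.64:
e^(−t/τ) = (23.64 − 33.0780)/(13.11 − 33.0780) = 0.472657
t = −51.5805 · ln(0.472657) = 38.6537 min.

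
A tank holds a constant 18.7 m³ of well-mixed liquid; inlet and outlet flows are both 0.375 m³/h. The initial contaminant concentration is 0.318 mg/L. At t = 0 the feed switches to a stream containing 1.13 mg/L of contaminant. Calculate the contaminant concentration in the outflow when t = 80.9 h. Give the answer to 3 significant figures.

Unsteady species balance (constant V, well mixed): V dC/dt = Q(C_in − C).
Rewrite as dC/dt + C/τ = C_in/τ, τ = V/Q = 49.867 h.
Solution: C(t) = C_in + (C₀ − C_in) e^(−t/τ).
C(80.9) = 1.13 + (0.318 − 1.13)·e^(−80.9/49.867) = 1.13 + (-0.81200)·0.19744 = 0.96968 mg/L.

0.970 mg/L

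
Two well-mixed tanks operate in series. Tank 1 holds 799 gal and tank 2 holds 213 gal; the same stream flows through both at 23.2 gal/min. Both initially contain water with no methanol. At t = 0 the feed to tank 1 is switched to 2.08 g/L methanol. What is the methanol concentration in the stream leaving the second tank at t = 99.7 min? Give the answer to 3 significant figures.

1.92 g/L

Species balance on tank i: dCᵢ/dt = (Cᵢ₋₁ − Cᵢ)/τᵢ with τᵢ = Vᵢ/Q.
τ₁ = 799/23.2 = 34.440 min; τ₂ = 213/23.2 = 9.1810 min.
Solving the cascade with C₁(0)=C₂(0)=0 gives C₂(t) = C_in[1 − (τ₁ e^(−t/τ₁) − τ₂ e^(−t/τ₂))/(τ₁ − τ₂)].
At t = 99.7: e^(−t/τ₁) = 0.055304, e^(−t/τ₂) = 1.9224e-05.
C₂ = 2.08·[1 − (34.440·0.055304 − 9.1810·1.9224e-05)/(25.259)] = 2.08·0.92460 = 1.9232 g/L.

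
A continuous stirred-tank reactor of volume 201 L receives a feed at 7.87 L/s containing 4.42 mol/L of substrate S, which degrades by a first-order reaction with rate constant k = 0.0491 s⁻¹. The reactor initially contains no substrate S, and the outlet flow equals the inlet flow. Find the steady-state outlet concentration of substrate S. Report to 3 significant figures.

Species balance: V dC/dt = Q C_in − Q C − k V C.
Steady state (dC/dt = 0): C_ss = Q C_in/(Q + kV) = C_in/(1 + kV/Q).
C_ss = 7.87·4.42/(7.87 + 0.0491·201) = 34.785/17.739 = 1.9609 mol/L.

1.96 mol/L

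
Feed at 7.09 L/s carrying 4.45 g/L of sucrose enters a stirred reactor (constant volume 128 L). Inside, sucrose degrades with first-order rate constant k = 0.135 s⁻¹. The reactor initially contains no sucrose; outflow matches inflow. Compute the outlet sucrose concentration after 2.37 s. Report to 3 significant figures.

0.470 g/L

V dC/dt = Q(C_in − C) − k V C.
This is linear with rate a = Q/V + k = 0.19039 s⁻¹.
C_ss = Q C_in/(Q + kV) = 1.2946 g/L; C(t) = C_ss + (C₀ − C_ss) e^(−a t).
C(2.37) = 1.2946 + (-1.2946)·e^(−0.19039·2.37) = 1.2946 + (-1.2946)·0.63685 = 0.47015 g/L.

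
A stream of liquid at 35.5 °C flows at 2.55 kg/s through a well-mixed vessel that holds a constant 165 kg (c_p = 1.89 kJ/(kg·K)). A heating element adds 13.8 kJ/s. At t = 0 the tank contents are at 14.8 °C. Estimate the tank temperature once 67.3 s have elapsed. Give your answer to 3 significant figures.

30.0 °C

M c_p dT/dt = ṁ c_p (T_in − T) + Q̇.
τ = M/ṁ = 64.706 s; T_ss = T_in + Q̇/(ṁ c_p) = 35.5 + 13.8/(2.55·1.89) = 38.363 °C.
Integrating: T(t) = T_ss + (T₀ − T_ss) e^(−t/τ).
T(67.3) = 38.363 + (-23.563)·e^(−67.3/64.706) = 38.363 + (-23.563)·0.35342 = 30.036 °C.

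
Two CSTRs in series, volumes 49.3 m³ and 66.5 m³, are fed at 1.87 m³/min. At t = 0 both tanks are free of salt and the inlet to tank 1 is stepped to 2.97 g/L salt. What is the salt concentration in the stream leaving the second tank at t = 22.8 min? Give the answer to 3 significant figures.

Species balance on tank i: dCᵢ/dt = (Cᵢ₋₁ − Cᵢ)/τᵢ with τᵢ = Vᵢ/Q.
τ₁ = 49.3/1.87 = 26.364 min; τ₂ = 66.5/1.87 = 35.561 min.
Solving the cascade with C₁(0)=C₂(0)=0 gives C₂(t) = C_in[1 − (τ₁ e^(−t/τ₁) − τ₂ e^(−t/τ₂))/(τ₁ − τ₂)].
At t = 22.8: e^(−t/τ₁) = 0.42112, e^(−t/τ₂) = 0.52669.
C₂ = 2.97·[1 − (26.364·0.42112 − 35.561·0.52669)/(-9.1979)] = 2.97·0.17073 = 0.50706 g/L.

0.507 g/L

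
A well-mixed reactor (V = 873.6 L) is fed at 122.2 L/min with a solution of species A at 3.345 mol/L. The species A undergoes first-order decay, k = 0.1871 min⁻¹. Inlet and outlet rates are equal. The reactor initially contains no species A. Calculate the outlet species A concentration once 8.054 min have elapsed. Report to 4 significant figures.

V dC/dt = Q(C_in − C) − k V C.
dC/dt = (Q/V) C_in − (Q/V + k) C; effective rate a = Q/V + k = 0.139881 + 0.1871 = 0.326981 min⁻¹.
C_ss = Q C_in/(Q + kV) = 1.43098 mol/L; C(t) = C_ss + (C₀ − C_ss) e^(−a t).
C(8.054) = 1.43098 + (-1.43098)·e^(−0.326981·8.054) = 1.43098 + (-1.43098)·0.0718263 = 1.32819 mol/L.

1.328 mol/L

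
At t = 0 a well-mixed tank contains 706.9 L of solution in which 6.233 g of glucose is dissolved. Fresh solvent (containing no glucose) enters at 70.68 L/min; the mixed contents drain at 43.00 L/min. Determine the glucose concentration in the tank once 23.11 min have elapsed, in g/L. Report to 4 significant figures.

Let m(t) be the amount of glucose. Volume: V(t) = V₀ + (Q_in − Q_out) t = 706.9 + 27.6800 t; V(23.11) = 1346.58 L.
Solute balance: dm/dt = 0 − Q_out C = −Q_out m/V(t).
Separate: dm/m = −Q_out dt/V(t) ⇒ ln(m/m₀) = −(Q_out/(Q_in−Q_out)) ln(V/V₀).
m = m₀ (V₀/V)^(Q_out/(Q_in−Q_out)) = 6.233 × (706.9/1346.58)^(1.55347) = 2.29044 g.
C = m/V = 2.29044/1346.58 = 0.00170093 g/L.

0.001701 g/L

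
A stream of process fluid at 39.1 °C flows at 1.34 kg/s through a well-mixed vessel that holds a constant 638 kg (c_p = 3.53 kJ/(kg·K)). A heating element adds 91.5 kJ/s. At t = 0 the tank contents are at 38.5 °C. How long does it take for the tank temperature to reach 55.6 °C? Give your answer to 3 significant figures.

927 s

Heat balance on the well-mixed liquid: M c_p dT/dt = ṁ c_p (T_in − T) + 91.5.
τ = M/ṁ = 476.12 s; T_ss = T_in + Q̇/(ṁ c_p) = 58.444 °C.
T(t) = T_ss + (T₀ − T_ss) e^(−t/τ). Set T = 55.6:
e^(−t/τ) = (55.6 − 58.444)/(38.5 − 58.444) = 0.14259
t = −476.12 · ln(0.14259) = 927.38 s.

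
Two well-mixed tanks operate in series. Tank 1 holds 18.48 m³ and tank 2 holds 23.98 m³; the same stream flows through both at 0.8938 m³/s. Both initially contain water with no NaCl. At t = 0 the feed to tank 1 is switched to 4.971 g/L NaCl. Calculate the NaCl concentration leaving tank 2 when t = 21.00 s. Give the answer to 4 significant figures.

1.112 g/L

Time constants: τᵢ = Vᵢ/Q for each well-mixed tank.
τ₁ = 18.48/0.8938 = 20.6758 s; τ₂ = 23.98/0.8938 = 26.8293 s.
Solving the cascade with C₁(0)=C₂(0)=0 gives C₂(t) = C_in[1 − (τ₁ e^(−t/τ₁) − τ₂ e^(−t/τ₂))/(τ₁ − τ₂)].
At t = 21.00: e^(−t/τ₁) = 0.362155, e^(−t/τ₂) = 0.457158.
C₂ = 4.971·[1 − (20.6758·0.362155 − 26.8293·0.457158)/(-6.15350)] = 4.971·0.223635 = 1.11169 g/L.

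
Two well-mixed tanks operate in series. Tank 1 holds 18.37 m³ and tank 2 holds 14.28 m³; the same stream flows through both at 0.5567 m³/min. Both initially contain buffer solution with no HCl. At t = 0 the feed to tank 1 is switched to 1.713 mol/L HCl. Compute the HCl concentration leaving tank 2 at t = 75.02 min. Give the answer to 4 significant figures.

Time constants: τᵢ = Vᵢ/Q for each well-mixed tank.
τ₁ = 18.37/0.5567 = 32.9980 min; τ₂ = 14.28/0.5567 = 25.6512 min.
Solving the cascade with C₁(0)=C₂(0)=0 gives C₂(t) = C_in[1 − (τ₁ e^(−t/τ₁) − τ₂ e^(−t/τ₂))/(τ₁ − τ₂)].
At t = 75.02: e^(−t/τ₁) = 0.102954, e^(−t/τ₂) = 0.0536849.
C₂ = 1.713·[1 − (32.9980·0.102954 − 25.6512·0.0536849)/(7.34687)] = 1.713·0.725024 = 1.24197 mol/L.

1.242 mol/L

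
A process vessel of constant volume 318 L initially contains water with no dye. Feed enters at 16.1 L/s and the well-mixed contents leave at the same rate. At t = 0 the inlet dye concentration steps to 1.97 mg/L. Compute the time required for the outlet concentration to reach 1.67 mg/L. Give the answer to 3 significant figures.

Mass balance on the solute (V constant): V dC/dt = Q(C_in − C), so τ = V/Q = 19.752 s.
C(t) = C_in + (C₀ − C_in) e^(−t/τ). Set C = 1.67 and solve for t:
e^(−t/τ) = (C − C_in)/(C₀ − C_in) = (1.67 − 1.97)/(0 − 1.97) = 0.15228
t = −τ ln(…) = 19.752 × 1.8820 = 37.173 s.

37.2 s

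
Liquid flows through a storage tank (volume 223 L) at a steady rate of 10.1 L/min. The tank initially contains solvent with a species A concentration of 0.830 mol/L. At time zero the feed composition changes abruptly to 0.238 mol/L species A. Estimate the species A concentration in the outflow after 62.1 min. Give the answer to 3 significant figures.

Unsteady species balance (constant V, well mixed): V dC/dt = Q(C_in − C).
So dC/dt = (C_in − C)/τ with τ = V/Q = 223/10.1 = 22.079 min.
This is linear first-order; C(t) = C_in + (C₀ − C_in) e^(−t/τ).
C(62.1) = 0.238 + (0.830 − 0.238)·e^(−62.1/22.079) = 0.238 + (0.59200)·0.060049 = 0.27355 mol/L.

0.274 mol/L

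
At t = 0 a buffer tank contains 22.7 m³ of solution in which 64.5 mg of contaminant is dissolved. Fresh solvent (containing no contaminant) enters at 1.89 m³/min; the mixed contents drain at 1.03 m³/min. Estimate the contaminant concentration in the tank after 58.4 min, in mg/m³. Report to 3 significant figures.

Let m(t) be the amount of contaminant. Volume: V(t) = V₀ + (Q_in − Q_out) t = 22.7 + 0.86000 t; V(58.4) = 72.924 m³.
No contaminant enters, so dm/dt = −Q_out · (m/V).
dm/m = −Q_out dt/(V₀ + 0.86000 t); integrating gives ln(m/m₀) = −(Q_out/(Q_in−Q_out)) ln(V/V₀).
m = m₀ (V₀/V)^(Q_out/(Q_in−Q_out)) = 64.5 × (22.7/72.924)^(1.1977) = 15.941 mg.
C = m/V = 15.941/72.924 = 0.21860 mg/m³.

0.219 mg/m³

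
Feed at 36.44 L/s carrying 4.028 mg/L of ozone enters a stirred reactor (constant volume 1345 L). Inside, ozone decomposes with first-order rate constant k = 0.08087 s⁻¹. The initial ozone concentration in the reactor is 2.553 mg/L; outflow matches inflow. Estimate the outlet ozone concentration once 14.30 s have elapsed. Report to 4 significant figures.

1.340 mg/L

Species balance: V dC/dt = Q C_in − Q C − k V C.
dC/dt = (Q/V) C_in − (Q/V + k) C; effective rate a = Q/V + k = 0.0270929 + 0.08087 = 0.107963 s⁻¹.
C_ss = Q C_in/(Q + kV) = 1.01081 mg/L; C(t) = C_ss + (C₀ − C_ss) e^(−a t).
C(14.30) = 1.01081 + (1.54219)·e^(−0.107963·14.30) = 1.01081 + (1.54219)·0.213553 = 1.34015 mg/L.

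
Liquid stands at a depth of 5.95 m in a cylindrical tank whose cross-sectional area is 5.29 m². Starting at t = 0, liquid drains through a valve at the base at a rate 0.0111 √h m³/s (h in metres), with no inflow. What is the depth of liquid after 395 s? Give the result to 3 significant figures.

4.10 m

Volume balance on the tank: A dh/dt = −0.0111 √h.
Separate and integrate: 2(√h − √h₀) = −(0.0111/A) t.
√h = √5.95 − 0.0111·395/(2·5.29) = 2.4393 − 0.41441 = 2.0248.
h = 2.0248² = 4.1000 m.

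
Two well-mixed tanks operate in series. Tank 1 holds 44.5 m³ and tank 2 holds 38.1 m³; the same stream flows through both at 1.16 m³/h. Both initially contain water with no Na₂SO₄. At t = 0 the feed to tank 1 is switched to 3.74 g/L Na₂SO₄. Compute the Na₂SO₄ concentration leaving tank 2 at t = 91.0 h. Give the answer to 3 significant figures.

2.71 g/L

Time constants: τᵢ = Vᵢ/Q for each well-mixed tank.
τ₁ = 44.5/1.16 = 38.362 h; τ₂ = 38.1/1.16 = 32.845 h.
Tank 1: C₁ = C_in(1 − e^(−t/τ₁)). Tank 2 (τ₁ ≠ τ₂): C₂ = C_in[1 − (τ₁ e^(−t/τ₁) − τ₂ e^(−t/τ₂))/(τ₁ − τ₂)].
At t = 91.0: e^(−t/τ₁) = 0.093281, e^(−t/τ₂) = 0.062624.
C₂ = 3.74·[1 − (38.362·0.093281 − 32.845·0.062624)/(5.5172)] = 3.74·0.72421 = 2.7086 g/L.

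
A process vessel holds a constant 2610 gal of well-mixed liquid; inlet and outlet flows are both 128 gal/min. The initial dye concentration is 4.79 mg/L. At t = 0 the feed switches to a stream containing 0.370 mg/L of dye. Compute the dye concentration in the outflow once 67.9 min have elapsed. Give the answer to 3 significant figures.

Transient balance on the dissolved component: V dC/dt = Q(C_in − C).
So dC/dt = (C_in − C)/τ with τ = V/Q = 2610/128 = 20.391 min.
This is linear first-order; C(t) = C_in + (C₀ − C_in) e^(−t/τ).
C(67.9) = 0.370 + (4.79 − 0.370)·e^(−67.9/20.391) = 0.370 + (4.4200)·0.035794 = 0.52821 mg/L.

0.528 mg/L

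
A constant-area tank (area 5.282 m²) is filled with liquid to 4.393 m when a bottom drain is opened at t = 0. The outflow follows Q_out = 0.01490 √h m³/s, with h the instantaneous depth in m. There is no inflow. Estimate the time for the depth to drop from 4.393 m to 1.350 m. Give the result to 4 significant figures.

A dh/dt = −Q_out = −0.01490 √h.
This is separable: 2 d(√h)/dt = −0.01490/A, so √h = √h₀ − (0.01490/(2A)) t.
t = 2A(√h₀ − √h)/0.01490 = 2·5.282·(√4.393 − √1.350)/0.01490
  = 10.5640 × (2.09595 − 1.16190) / 0.01490 = 662.238 s.

662.2 s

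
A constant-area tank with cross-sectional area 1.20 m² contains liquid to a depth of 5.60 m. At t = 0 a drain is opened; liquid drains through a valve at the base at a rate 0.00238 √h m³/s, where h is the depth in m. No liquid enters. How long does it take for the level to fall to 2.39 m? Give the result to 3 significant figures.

A dh/dt = −Q_out = −0.00238 √h.
∫ h^(−1/2) dh = −(0.00238/A) ∫ dt, giving 2√h = 2√h₀ − (0.00238/A) t.
t = 2A(√h₀ − √h)/0.00238 = 2·1.20·(√5.60 − √2.39)/0.00238
  = 2.4000 × (2.3664 − 1.5460) / 0.00238 = 827.36 s.

827 s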